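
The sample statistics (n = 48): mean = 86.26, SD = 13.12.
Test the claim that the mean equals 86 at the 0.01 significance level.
One-sample t-test:
H₀: μ = 86
H₁: μ ≠ 86
df = n - 1 = 47
t = (x̄ - μ₀) / (s/√n) = (86.26 - 86) / (13.12/√48) = 0.137
p-value = 0.8914

Since p-value > α = 0.01, we fail to reject H₀.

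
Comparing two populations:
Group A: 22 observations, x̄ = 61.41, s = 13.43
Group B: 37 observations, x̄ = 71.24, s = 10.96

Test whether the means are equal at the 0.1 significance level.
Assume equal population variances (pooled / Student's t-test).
Student's two-sample t-test (equal variances):
H₀: μ₁ = μ₂
H₁: μ₁ ≠ μ₂
df = n₁ + n₂ - 2 = 57
Pooled variance s_p² = [(n₁-1)s₁² + (n₂-1)s₂²] / (n₁ + n₂ - 2) = [(21)(13.43²) + (36)(10.96²)] / 57 = 142.3165
SE = √(s_p²(1/n₁ + 1/n₂)) = √(142.3165 × (1/22 + 1/37)) = 3.2117
t = (x̄₁ - x̄₂) / SE = (61.41 - 71.24) / 3.2117 = -9.83 / 3.2117 = -3.061
p-value = 0.0034

Since p-value < α = 0.1, we reject H₀.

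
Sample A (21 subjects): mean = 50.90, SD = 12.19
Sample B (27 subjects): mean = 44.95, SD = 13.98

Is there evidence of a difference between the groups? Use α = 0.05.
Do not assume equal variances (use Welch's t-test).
Welch's two-sample t-test:
H₀: μ₁ = μ₂
H₁: μ₁ ≠ μ₂
s₁²/n₁ = 12.19²/21 = 7.0760,  s₂²/n₂ = 13.98²/27 = 7.2385
SE = √(s₁²/n₁ + s₂²/n₂) = √(7.0760 + 7.2385) = 3.7835
df (Welch-Satterthwaite) = (s₁²/n₁ + s₂²/n₂)² / [(s₁²/n₁)²/(n₁-1) + (s₂²/n₂)²/(n₂-1)] ≈ 45.35
t = (x̄₁ - x̄₂) / SE = (50.90 - 44.95) / 3.7835 = 5.95 / 3.7835 = 1.573
p-value = 0.1228

Since p-value > α = 0.05, we fail to reject H₀.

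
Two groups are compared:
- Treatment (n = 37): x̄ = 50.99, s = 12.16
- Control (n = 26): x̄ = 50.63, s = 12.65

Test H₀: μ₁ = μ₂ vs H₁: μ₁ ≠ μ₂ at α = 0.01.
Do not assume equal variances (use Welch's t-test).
Welch's two-sample t-test:
H₀: μ₁ = μ₂
H₁: μ₁ ≠ μ₂
s₁²/n₁ = 12.16²/37 = 3.9964,  s₂²/n₂ = 12.65²/26 = 6.1547
SE = √(s₁²/n₁ + s₂²/n₂) = √(3.9964 + 6.1547) = 3.1861
df (Welch-Satterthwaite) = (s₁²/n₁ + s₂²/n₂)² / [(s₁²/n₁)²/(n₁-1) + (s₂²/n₂)²/(n₂-1)] ≈ 52.60
t = (x̄₁ - x̄₂) / SE = (50.99 - 50.63) / 3.1861 = 0.36 / 3.1861 = 0.113
p-value = 0.9105

Since p-value > α = 0.01, we fail to reject H₀.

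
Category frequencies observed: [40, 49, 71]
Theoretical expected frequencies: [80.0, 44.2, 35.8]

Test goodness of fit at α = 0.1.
Chi-square goodness of fit test:
H₀: observed counts match expected distribution
H₁: observed counts differ from expected distribution
df = k - 1 = 2
χ² = Σ(O - E)²/E
   = (40 - 80.0)²/80.0 + (49 - 44.2)²/44.2 + (71 - 35.8)²/35.8
   = 20.000 + 0.521 + 34.610
   = 55.13
p-value < 0.0001

Since p-value < α = 0.1, we reject H₀.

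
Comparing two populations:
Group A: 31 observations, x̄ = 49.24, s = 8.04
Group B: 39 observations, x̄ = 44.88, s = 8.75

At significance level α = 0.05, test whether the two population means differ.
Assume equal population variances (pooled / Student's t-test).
Student's two-sample t-test (equal variances):
H₀: μ₁ = μ₂
H₁: μ₁ ≠ μ₂
df = n₁ + n₂ - 2 = 68
Pooled variance s_p² = [(n₁-1)s₁² + (n₂-1)s₂²] / (n₁ + n₂ - 2) = [(30)(8.04²) + (38)(8.75²)] / 68 = 71.3033
SE = √(s_p²(1/n₁ + 1/n₂)) = √(71.3033 × (1/31 + 1/39)) = 2.0318
t = (x̄₁ - x̄₂) / SE = (49.24 - 44.88) / 2.0318 = 4.36 / 2.0318 = 2.146
p-value = 0.0355

Since p-value < α = 0.05, we reject H₀.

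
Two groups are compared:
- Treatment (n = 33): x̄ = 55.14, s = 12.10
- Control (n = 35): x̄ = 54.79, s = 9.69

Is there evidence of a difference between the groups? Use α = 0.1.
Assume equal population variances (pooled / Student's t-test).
Student's two-sample t-test (equal variances):
H₀: μ₁ = μ₂
H₁: μ₁ ≠ μ₂
df = n₁ + n₂ - 2 = 66
Pooled variance s_p² = [(n₁-1)s₁² + (n₂-1)s₂²] / (n₁ + n₂ - 2) = [(32)(12.10²) + (34)(9.69²)] / 66 = 119.3574
SE = √(s_p²(1/n₁ + 1/n₂)) = √(119.3574 × (1/33 + 1/35)) = 2.6509
t = (x̄₁ - x̄₂) / SE = (55.14 - 54.79) / 2.6509 = 0.35 / 2.6509 = 0.132
p-value = 0.8954

Since p-value > α = 0.1, we fail to reject H₀.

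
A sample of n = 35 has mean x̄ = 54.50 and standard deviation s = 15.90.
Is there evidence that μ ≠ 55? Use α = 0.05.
One-sample t-test:
H₀: μ = 55
H₁: μ ≠ 55
df = n - 1 = 34
t = (x̄ - μ₀) / (s/√n) = (54.50 - 55) / (15.90/√35) = -0.186
p-value = 0.8535

Since p-value > α = 0.05, we fail to reject H₀.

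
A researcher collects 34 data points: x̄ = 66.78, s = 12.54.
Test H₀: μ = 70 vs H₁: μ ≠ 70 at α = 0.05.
One-sample t-test:
H₀: μ = 70
H₁: μ ≠ 70
df = n - 1 = 33
t = (x̄ - μ₀) / (s/√n) = (66.78 - 70) / (12.54/√34) = -1.497
p-value = 0.1438

Since p-value > α = 0.05, we fail to reject H₀.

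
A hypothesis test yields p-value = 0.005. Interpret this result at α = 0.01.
Since p = 0.005 < α = 0.01, reject H₀.
There is sufficient evidence to reject the null hypothesis; the result is statistically significant at the 0.01 level.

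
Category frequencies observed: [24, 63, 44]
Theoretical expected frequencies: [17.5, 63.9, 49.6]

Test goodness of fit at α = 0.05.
Chi-square goodness of fit test:
H₀: observed counts match expected distribution
H₁: observed counts differ from expected distribution
df = k - 1 = 2
χ² = Σ(O - E)²/E
   = (24 - 17.5)²/17.5 + (63 - 63.9)²/63.9 + (44 - 49.6)²/49.6
   = 2.414 + 0.013 + 0.632
   = 3.06
p-value = 0.2166

Since p-value > α = 0.05, we fail to reject H₀.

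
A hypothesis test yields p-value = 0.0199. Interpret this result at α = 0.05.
Since p = 0.0199 < α = 0.05, reject H₀.
There is sufficient evidence to reject the null hypothesis; the result is statistically significant at the 0.05 level.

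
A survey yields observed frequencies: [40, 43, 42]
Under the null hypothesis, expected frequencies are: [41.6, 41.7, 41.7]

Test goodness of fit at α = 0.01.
Chi-square goodness of fit test:
H₀: observed counts match expected distribution
H₁: observed counts differ from expected distribution
df = k - 1 = 2
χ² = Σ(O - E)²/E
   = (40 - 41.6)²/41.6 + (43 - 41.7)²/41.7 + (42 - 41.7)²/41.7
   = 0.062 + 0.041 + 0.002
   = 0.10
p-value = 0.9492

Since p-value > α = 0.01, we fail to reject H₀.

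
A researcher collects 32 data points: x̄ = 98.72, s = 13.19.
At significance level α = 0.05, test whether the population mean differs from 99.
One-sample t-test:
H₀: μ = 99
H₁: μ ≠ 99
df = n - 1 = 31
t = (x̄ - μ₀) / (s/√n) = (98.72 - 99) / (13.19/√32) = -0.120
p-value = 0.9052

Since p-value > α = 0.05, we fail to reject H₀.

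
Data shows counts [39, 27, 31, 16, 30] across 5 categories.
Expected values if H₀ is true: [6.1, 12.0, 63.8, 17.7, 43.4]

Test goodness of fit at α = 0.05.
Chi-square goodness of fit test:
H₀: observed counts match expected distribution
H₁: observed counts differ from expected distribution
df = k - 1 = 4
χ² = Σ(O - E)²/E
   = (39 - 6.1)²/6.1 + (27 - 12.0)²/12.0 + (31 - 63.8)²/63.8 + (16 - 17.7)²/17.7 + (30 - 43.4)²/43.4
   = 177.444 + 18.750 + 16.863 + 0.163 + 4.137
   = 217.36
p-value < 0.0001

Since p-value < α = 0.05, we reject H₀.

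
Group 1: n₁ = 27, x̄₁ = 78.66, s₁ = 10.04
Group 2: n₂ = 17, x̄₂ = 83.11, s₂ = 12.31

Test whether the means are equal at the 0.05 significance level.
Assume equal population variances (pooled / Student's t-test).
Student's two-sample t-test (equal variances):
H₀: μ₁ = μ₂
H₁: μ₁ ≠ μ₂
df = n₁ + n₂ - 2 = 42
Pooled variance s_p² = [(n₁-1)s₁² + (n₂-1)s₂²] / (n₁ + n₂ - 2) = [(26)(10.04²) + (16)(12.31²)] / 42 = 120.1290
SE = √(s_p²(1/n₁ + 1/n₂)) = √(120.1290 × (1/27 + 1/17)) = 3.3935
t = (x̄₁ - x̄₂) / SE = (78.66 - 83.11) / 3.3935 = -4.45 / 3.3935 = -1.311
p-value = 0.1969

Since p-value > α = 0.05, we fail to reject H₀.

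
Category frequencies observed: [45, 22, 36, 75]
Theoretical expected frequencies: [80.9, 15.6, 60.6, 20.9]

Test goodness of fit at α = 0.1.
Chi-square goodness of fit test:
H₀: observed counts match expected distribution
H₁: observed counts differ from expected distribution
df = k - 1 = 3
χ² = Σ(O - E)²/E
   = (45 - 80.9)²/80.9 + (22 - 15.6)²/15.6 + (36 - 60.6)²/60.6 + (75 - 20.9)²/20.9
   = 15.931 + 2.626 + 9.986 + 140.039
   = 168.58
p-value < 0.0001

Since p-value < α = 0.1, we reject H₀.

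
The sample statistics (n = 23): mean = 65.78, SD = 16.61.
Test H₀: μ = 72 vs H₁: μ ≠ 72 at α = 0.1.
One-sample t-test:
H₀: μ = 72
H₁: μ ≠ 72
df = n - 1 = 22
t = (x̄ - μ₀) / (s/√n) = (65.78 - 72) / (16.61/√23) = -1.796
p-value = 0.0863

Since p-value < α = 0.1, we reject H₀.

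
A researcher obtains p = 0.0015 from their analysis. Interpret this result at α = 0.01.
Since p = 0.0015 < α = 0.01, reject H₀.
There is sufficient evidence to reject the null hypothesis; the result is statistically significant at the 0.01 level.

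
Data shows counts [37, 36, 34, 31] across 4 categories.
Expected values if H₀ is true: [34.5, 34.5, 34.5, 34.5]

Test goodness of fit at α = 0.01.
Chi-square goodness of fit test:
H₀: observed counts match expected distribution
H₁: observed counts differ from expected distribution
df = k - 1 = 3
χ² = Σ(O - E)²/E
   = (37 - 34.5)²/34.5 + (36 - 34.5)²/34.5 + (34 - 34.5)²/34.5 + (31 - 34.5)²/34.5
   = 0.181 + 0.065 + 0.007 + 0.355
   = 0.61
p-value = 0.8944

Since p-value > α = 0.01, we fail to reject H₀.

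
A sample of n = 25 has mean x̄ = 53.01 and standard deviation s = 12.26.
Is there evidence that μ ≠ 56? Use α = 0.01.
One-sample t-test:
H₀: μ = 56
H₁: μ ≠ 56
df = n - 1 = 24
t = (x̄ - μ₀) / (s/√n) = (53.01 - 56) / (12.26/√25) = -1.219
p-value = 0.2345

Since p-value > α = 0.01, we fail to reject H₀.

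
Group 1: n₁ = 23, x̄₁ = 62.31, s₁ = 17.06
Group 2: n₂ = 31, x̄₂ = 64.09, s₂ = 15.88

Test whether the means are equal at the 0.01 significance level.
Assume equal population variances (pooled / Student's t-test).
Student's two-sample t-test (equal variances):
H₀: μ₁ = μ₂
H₁: μ₁ ≠ μ₂
df = n₁ + n₂ - 2 = 52
Pooled variance s_p² = [(n₁-1)s₁² + (n₂-1)s₂²] / (n₁ + n₂ - 2) = [(22)(17.06²) + (30)(15.88²)] / 52 = 268.6191
SE = √(s_p²(1/n₁ + 1/n₂)) = √(268.6191 × (1/23 + 1/31)) = 4.5105
t = (x̄₁ - x̄₂) / SE = (62.31 - 64.09) / 4.5105 = -1.78 / 4.5105 = -0.395
p-value = 0.6947

Since p-value > α = 0.01, we fail to reject H₀.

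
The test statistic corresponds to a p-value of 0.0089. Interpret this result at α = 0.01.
Since p = 0.0089 < α = 0.01, reject H₀.
There is sufficient evidence to reject the null hypothesis; the result is statistically significant at the 0.01 level.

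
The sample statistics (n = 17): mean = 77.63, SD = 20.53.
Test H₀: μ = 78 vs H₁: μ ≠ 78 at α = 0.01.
One-sample t-test:
H₀: μ = 78
H₁: μ ≠ 78
df = n - 1 = 16
t = (x̄ - μ₀) / (s/√n) = (77.63 - 78) / (20.53/√17) = -0.074
p-value = 0.9417

Since p-value > α = 0.01, we fail to reject H₀.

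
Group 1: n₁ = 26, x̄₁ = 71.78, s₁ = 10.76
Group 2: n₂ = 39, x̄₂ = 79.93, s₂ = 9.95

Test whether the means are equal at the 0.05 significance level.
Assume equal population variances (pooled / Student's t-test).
Student's two-sample t-test (equal variances):
H₀: μ₁ = μ₂
H₁: μ₁ ≠ μ₂
df = n₁ + n₂ - 2 = 63
Pooled variance s_p² = [(n₁-1)s₁² + (n₂-1)s₂²] / (n₁ + n₂ - 2) = [(25)(10.76²) + (38)(9.95²)] / 63 = 105.6593
SE = √(s_p²(1/n₁ + 1/n₂)) = √(105.6593 × (1/26 + 1/39)) = 2.6025
t = (x̄₁ - x̄₂) / SE = (71.78 - 79.93) / 2.6025 = -8.15 / 2.6025 = -3.132
p-value = 0.0026

Since p-value < α = 0.05, we reject H₀.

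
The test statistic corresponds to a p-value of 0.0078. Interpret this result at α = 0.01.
Since p = 0.0078 < α = 0.01, reject H₀.
There is sufficient evidence to reject the null hypothesis; the result is statistically significant at the 0.01 level.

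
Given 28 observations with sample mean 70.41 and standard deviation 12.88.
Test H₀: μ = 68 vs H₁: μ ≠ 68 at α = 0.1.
One-sample t-test:
H₀: μ = 68
H₁: μ ≠ 68
df = n - 1 = 27
t = (x̄ - μ₀) / (s/√n) = (70.41 - 68) / (12.88/√28) = 0.990
p-value = 0.3309

Since p-value > α = 0.1, we fail to reject H₀.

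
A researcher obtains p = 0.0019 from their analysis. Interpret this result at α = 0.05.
Since p = 0.0019 < α = 0.05, reject H₀.
There is sufficient evidence to reject the null hypothesis; the result is statistically significant at the 0.05 level.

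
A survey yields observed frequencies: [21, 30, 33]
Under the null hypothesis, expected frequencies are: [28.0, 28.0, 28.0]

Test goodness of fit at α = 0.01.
Chi-square goodness of fit test:
H₀: observed counts match expected distribution
H₁: observed counts differ from expected distribution
df = k - 1 = 2
χ² = Σ(O - E)²/E
   = (21 - 28.0)²/28.0 + (30 - 28.0)²/28.0 + (33 - 28.0)²/28.0
   = 1.750 + 0.143 + 0.893
   = 2.79
p-value = 0.2484

Since p-value > α = 0.01, we fail to reject H₀.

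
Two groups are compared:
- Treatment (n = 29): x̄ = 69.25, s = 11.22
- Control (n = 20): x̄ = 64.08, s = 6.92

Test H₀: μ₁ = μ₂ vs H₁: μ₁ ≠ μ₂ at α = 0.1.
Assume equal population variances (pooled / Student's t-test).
Student's two-sample t-test (equal variances):
H₀: μ₁ = μ₂
H₁: μ₁ ≠ μ₂
df = n₁ + n₂ - 2 = 47
Pooled variance s_p² = [(n₁-1)s₁² + (n₂-1)s₂²] / (n₁ + n₂ - 2) = [(28)(11.22²) + (19)(6.92²)] / 47 = 94.3557
SE = √(s_p²(1/n₁ + 1/n₂)) = √(94.3557 × (1/29 + 1/20)) = 2.8234
t = (x̄₁ - x̄₂) / SE = (69.25 - 64.08) / 2.8234 = 5.17 / 2.8234 = 1.831
p-value = 0.0734

Since p-value < α = 0.1, we reject H₀.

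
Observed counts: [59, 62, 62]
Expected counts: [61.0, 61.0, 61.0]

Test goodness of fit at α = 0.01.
Chi-square goodness of fit test:
H₀: observed counts match expected distribution
H₁: observed counts differ from expected distribution
df = k - 1 = 2
χ² = Σ(O - E)²/E
   = (59 - 61.0)²/61.0 + (62 - 61.0)²/61.0 + (62 - 61.0)²/61.0
   = 0.066 + 0.016 + 0.016
   = 0.10
p-value = 0.9520

Since p-value > α = 0.01, we fail to reject H₀.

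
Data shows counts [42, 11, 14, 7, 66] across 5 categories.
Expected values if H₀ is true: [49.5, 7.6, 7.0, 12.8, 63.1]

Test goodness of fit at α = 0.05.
Chi-square goodness of fit test:
H₀: observed counts match expected distribution
H₁: observed counts differ from expected distribution
df = k - 1 = 4
χ² = Σ(O - E)²/E
   = (42 - 49.5)²/49.5 + (11 - 7.6)²/7.6 + (14 - 7.0)²/7.0 + (7 - 12.8)²/12.8 + (66 - 63.1)²/63.1
   = 1.136 + 1.521 + 7.000 + 2.628 + 0.133
   = 12.42
p-value = 0.0145

Since p-value < α = 0.05, we reject H₀.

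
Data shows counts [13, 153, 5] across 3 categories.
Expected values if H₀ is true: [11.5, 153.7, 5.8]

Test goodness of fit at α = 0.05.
Chi-square goodness of fit test:
H₀: observed counts match expected distribution
H₁: observed counts differ from expected distribution
df = k - 1 = 2
χ² = Σ(O - E)²/E
   = (13 - 11.5)²/11.5 + (153 - 153.7)²/153.7 + (5 - 5.8)²/5.8
   = 0.196 + 0.003 + 0.110
   = 0.31
p-value = 0.8568

Since p-value > α = 0.05, we fail to reject H₀.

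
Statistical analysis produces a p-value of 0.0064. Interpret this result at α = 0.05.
Since p = 0.0064 < α = 0.05, reject H₀.
There is sufficient evidence to reject the null hypothesis; the result is statistically significant at the 0.05 level.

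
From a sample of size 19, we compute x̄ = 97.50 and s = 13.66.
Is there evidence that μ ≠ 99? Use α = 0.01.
One-sample t-test:
H₀: μ = 99
H₁: μ ≠ 99
df = n - 1 = 18
t = (x̄ - μ₀) / (s/√n) = (97.50 - 99) / (13.66/√19) = -0.479
p-value = 0.6380

Since p-value > α = 0.01, we fail to reject H₀.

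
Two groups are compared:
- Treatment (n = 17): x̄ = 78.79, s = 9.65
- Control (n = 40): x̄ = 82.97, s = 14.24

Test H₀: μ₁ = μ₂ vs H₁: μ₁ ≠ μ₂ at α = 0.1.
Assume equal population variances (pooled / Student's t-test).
Student's two-sample t-test (equal variances):
H₀: μ₁ = μ₂
H₁: μ₁ ≠ μ₂
df = n₁ + n₂ - 2 = 55
Pooled variance s_p² = [(n₁-1)s₁² + (n₂-1)s₂²] / (n₁ + n₂ - 2) = [(16)(9.65²) + (39)(14.24²)] / 55 = 170.8779
SE = √(s_p²(1/n₁ + 1/n₂)) = √(170.8779 × (1/17 + 1/40)) = 3.7847
t = (x̄₁ - x̄₂) / SE = (78.79 - 82.97) / 3.7847 = -4.18 / 3.7847 = -1.104
p-value = 0.2742

Since p-value > α = 0.1, we fail to reject H₀.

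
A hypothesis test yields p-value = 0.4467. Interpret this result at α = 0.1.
Since p = 0.4467 > α = 0.1, fail to reject H₀.
There is insufficient evidence to reject the null hypothesis; the result is not statistically significant at the 0.1 level.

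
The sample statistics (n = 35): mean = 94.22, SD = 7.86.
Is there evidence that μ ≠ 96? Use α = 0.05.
One-sample t-test:
H₀: μ = 96
H₁: μ ≠ 96
df = n - 1 = 34
t = (x̄ - μ₀) / (s/√n) = (94.22 - 96) / (7.86/√35) = -1.340
p-value = 0.1892

Since p-value > α = 0.05, we fail to reject H₀.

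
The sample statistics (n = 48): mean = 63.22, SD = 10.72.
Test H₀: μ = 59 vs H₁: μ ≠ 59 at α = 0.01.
One-sample t-test:
H₀: μ = 59
H₁: μ ≠ 59
df = n - 1 = 47
t = (x̄ - μ₀) / (s/√n) = (63.22 - 59) / (10.72/√48) = 2.727
p-value = 0.0089

Since p-value < α = 0.01, we reject H₀.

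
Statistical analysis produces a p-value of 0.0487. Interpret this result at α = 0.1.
Since p = 0.0487 < α = 0.1, reject H₀.
There is sufficient evidence to reject the null hypothesis; the result is statistically significant at the 0.1 level.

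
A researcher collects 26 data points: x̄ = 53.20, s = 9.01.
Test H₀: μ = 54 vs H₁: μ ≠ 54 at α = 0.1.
One-sample t-test:
H₀: μ = 54
H₁: μ ≠ 54
df = n - 1 = 25
t = (x̄ - μ₀) / (s/√n) = (53.20 - 54) / (9.01/√26) = -0.453
p-value = 0.6546

Since p-value > α = 0.1, we fail to reject H₀.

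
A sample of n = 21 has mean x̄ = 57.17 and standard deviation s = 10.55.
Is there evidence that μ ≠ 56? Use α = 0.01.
One-sample t-test:
H₀: μ = 56
H₁: μ ≠ 56
df = n - 1 = 20
t = (x̄ - μ₀) / (s/√n) = (57.17 - 56) / (10.55/√21) = 0.508
p-value = 0.6169

Since p-value > α = 0.01, we fail to reject H₀.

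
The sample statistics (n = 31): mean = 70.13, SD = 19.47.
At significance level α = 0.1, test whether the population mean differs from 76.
One-sample t-test:
H₀: μ = 76
H₁: μ ≠ 76
df = n - 1 = 30
t = (x̄ - μ₀) / (s/√n) = (70.13 - 76) / (19.47/√31) = -1.679
p-value = 0.1036

Since p-value > α = 0.1, we fail to reject H₀.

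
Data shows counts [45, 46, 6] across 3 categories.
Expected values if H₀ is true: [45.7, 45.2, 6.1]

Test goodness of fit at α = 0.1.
Chi-square goodness of fit test:
H₀: observed counts match expected distribution
H₁: observed counts differ from expected distribution
df = k - 1 = 2
χ² = Σ(O - E)²/E
   = (45 - 45.7)²/45.7 + (46 - 45.2)²/45.2 + (6 - 6.1)²/6.1
   = 0.011 + 0.014 + 0.002
   = 0.03
p-value = 0.9868

Since p-value > α = 0.1, we fail to reject H₀.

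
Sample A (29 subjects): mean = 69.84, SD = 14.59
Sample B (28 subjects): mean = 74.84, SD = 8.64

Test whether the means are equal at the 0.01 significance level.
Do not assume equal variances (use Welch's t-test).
Welch's two-sample t-test:
H₀: μ₁ = μ₂
H₁: μ₁ ≠ μ₂
s₁²/n₁ = 14.59²/29 = 7.3403,  s₂²/n₂ = 8.64²/28 = 2.6661
SE = √(s₁²/n₁ + s₂²/n₂) = √(7.3403 + 2.6661) = 3.1633
df (Welch-Satterthwaite) = (s₁²/n₁ + s₂²/n₂)² / [(s₁²/n₁)²/(n₁-1) + (s₂²/n₂)²/(n₂-1)] ≈ 45.77
t = (x̄₁ - x̄₂) / SE = (69.84 - 74.84) / 3.1633 = -5.00 / 3.1633 = -1.581
p-value = 0.1208

Since p-value > α = 0.01, we fail to reject H₀.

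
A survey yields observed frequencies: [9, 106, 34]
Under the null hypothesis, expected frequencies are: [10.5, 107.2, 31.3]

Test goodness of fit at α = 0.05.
Chi-square goodness of fit test:
H₀: observed counts match expected distribution
H₁: observed counts differ from expected distribution
df = k - 1 = 2
χ² = Σ(O - E)²/E
   = (9 - 10.5)²/10.5 + (106 - 107.2)²/107.2 + (34 - 31.3)²/31.3
   = 0.214 + 0.013 + 0.233
   = 0.46
p-value = 0.7943

Since p-value > α = 0.05, we fail to reject H₀.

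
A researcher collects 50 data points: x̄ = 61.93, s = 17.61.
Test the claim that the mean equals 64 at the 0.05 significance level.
One-sample t-test:
H₀: μ = 64
H₁: μ ≠ 64
df = n - 1 = 49
t = (x̄ - μ₀) / (s/√n) = (61.93 - 64) / (17.61/√50) = -0.831
p-value = 0.4099

Since p-value > α = 0.05, we fail to reject H₀.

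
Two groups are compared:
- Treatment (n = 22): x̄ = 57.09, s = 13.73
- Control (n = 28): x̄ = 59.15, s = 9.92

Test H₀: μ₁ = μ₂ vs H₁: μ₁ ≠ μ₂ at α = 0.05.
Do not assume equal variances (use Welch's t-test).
Welch's two-sample t-test:
H₀: μ₁ = μ₂
H₁: μ₁ ≠ μ₂
s₁²/n₁ = 13.73²/22 = 8.5688,  s₂²/n₂ = 9.92²/28 = 3.5145
SE = √(s₁²/n₁ + s₂²/n₂) = √(8.5688 + 3.5145) = 3.4761
df (Welch-Satterthwaite) = (s₁²/n₁ + s₂²/n₂)² / [(s₁²/n₁)²/(n₁-1) + (s₂²/n₂)²/(n₂-1)] ≈ 36.93
t = (x̄₁ - x̄₂) / SE = (57.09 - 59.15) / 3.4761 = -2.06 / 3.4761 = -0.593
p-value = 0.5570

Since p-value > α = 0.05, we fail to reject H₀.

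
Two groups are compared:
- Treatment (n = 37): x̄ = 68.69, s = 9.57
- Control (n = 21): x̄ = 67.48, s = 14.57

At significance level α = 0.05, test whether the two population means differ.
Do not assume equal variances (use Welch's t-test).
Welch's two-sample t-test:
H₀: μ₁ = μ₂
H₁: μ₁ ≠ μ₂
s₁²/n₁ = 9.57²/37 = 2.4753,  s₂²/n₂ = 14.57²/21 = 10.1088
SE = √(s₁²/n₁ + s₂²/n₂) = √(2.4753 + 10.1088) = 3.5474
df (Welch-Satterthwaite) = (s₁²/n₁ + s₂²/n₂)² / [(s₁²/n₁)²/(n₁-1) + (s₂²/n₂)²/(n₂-1)] ≈ 29.99
t = (x̄₁ - x̄₂) / SE = (68.69 - 67.48) / 3.5474 = 1.21 / 3.5474 = 0.341
p-value = 0.7354

Since p-value > α = 0.05, we fail to reject H₀.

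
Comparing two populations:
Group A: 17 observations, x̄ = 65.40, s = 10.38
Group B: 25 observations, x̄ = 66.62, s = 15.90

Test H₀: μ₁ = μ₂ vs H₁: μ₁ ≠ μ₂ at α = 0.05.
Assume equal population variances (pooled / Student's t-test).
Student's two-sample t-test (equal variances):
H₀: μ₁ = μ₂
H₁: μ₁ ≠ μ₂
df = n₁ + n₂ - 2 = 40
Pooled variance s_p² = [(n₁-1)s₁² + (n₂-1)s₂²] / (n₁ + n₂ - 2) = [(16)(10.38²) + (24)(15.90²)] / 40 = 194.7838
SE = √(s_p²(1/n₁ + 1/n₂)) = √(194.7838 × (1/17 + 1/25)) = 4.3874
t = (x̄₁ - x̄₂) / SE = (65.40 - 66.62) / 4.3874 = -1.22 / 4.3874 = -0.278
p-value = 0.7824

Since p-value > α = 0.05, we fail to reject H₀.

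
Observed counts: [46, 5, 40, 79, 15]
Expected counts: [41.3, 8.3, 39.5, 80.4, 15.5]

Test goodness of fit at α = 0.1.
Chi-square goodness of fit test:
H₀: observed counts match expected distribution
H₁: observed counts differ from expected distribution
df = k - 1 = 4
χ² = Σ(O - E)²/E
   = (46 - 41.3)²/41.3 + (5 - 8.3)²/8.3 + (40 - 39.5)²/39.5 + (79 - 80.4)²/80.4 + (15 - 15.5)²/15.5
   = 0.535 + 1.312 + 0.006 + 0.024 + 0.016
   = 1.89
p-value = 0.7553

Since p-value > α = 0.1, we fail to reject H₀.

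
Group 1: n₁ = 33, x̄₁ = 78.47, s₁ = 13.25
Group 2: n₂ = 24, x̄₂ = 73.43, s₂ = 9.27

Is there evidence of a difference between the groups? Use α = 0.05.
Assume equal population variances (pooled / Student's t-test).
Student's two-sample t-test (equal variances):
H₀: μ₁ = μ₂
H₁: μ₁ ≠ μ₂
df = n₁ + n₂ - 2 = 55
Pooled variance s_p² = [(n₁-1)s₁² + (n₂-1)s₂²] / (n₁ + n₂ - 2) = [(32)(13.25²) + (23)(9.27²)] / 55 = 138.0810
SE = √(s_p²(1/n₁ + 1/n₂)) = √(138.0810 × (1/33 + 1/24)) = 3.1524
t = (x̄₁ - x̄₂) / SE = (78.47 - 73.43) / 3.1524 = 5.04 / 3.1524 = 1.599
p-value = 0.1156

Since p-value > α = 0.05, we fail to reject H₀.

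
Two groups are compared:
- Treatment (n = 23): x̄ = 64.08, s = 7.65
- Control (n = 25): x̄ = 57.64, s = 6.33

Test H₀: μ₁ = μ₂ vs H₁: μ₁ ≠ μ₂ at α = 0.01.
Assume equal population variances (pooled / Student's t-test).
Student's two-sample t-test (equal variances):
H₀: μ₁ = μ₂
H₁: μ₁ ≠ μ₂
df = n₁ + n₂ - 2 = 46
Pooled variance s_p² = [(n₁-1)s₁² + (n₂-1)s₂²] / (n₁ + n₂ - 2) = [(22)(7.65²) + (24)(6.33²)] / 46 = 48.8945
SE = √(s_p²(1/n₁ + 1/n₂)) = √(48.8945 × (1/23 + 1/25)) = 2.0203
t = (x̄₁ - x̄₂) / SE = (64.08 - 57.64) / 2.0203 = 6.44 / 2.0203 = 3.188
p-value = 0.0026

Since p-value < α = 0.01, we reject H₀.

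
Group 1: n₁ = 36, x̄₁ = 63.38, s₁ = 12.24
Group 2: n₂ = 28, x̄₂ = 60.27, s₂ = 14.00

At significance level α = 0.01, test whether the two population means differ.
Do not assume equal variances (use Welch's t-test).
Welch's two-sample t-test:
H₀: μ₁ = μ₂
H₁: μ₁ ≠ μ₂
s₁²/n₁ = 12.24²/36 = 4.1616,  s₂²/n₂ = 14.00²/28 = 7.0000
SE = √(s₁²/n₁ + s₂²/n₂) = √(4.1616 + 7.0000) = 3.3409
df (Welch-Satterthwaite) = (s₁²/n₁ + s₂²/n₂)² / [(s₁²/n₁)²/(n₁-1) + (s₂²/n₂)²/(n₂-1)] ≈ 53.94
t = (x̄₁ - x̄₂) / SE = (63.38 - 60.27) / 3.3409 = 3.11 / 3.3409 = 0.931
p-value = 0.3561

Since p-value > α = 0.01, we fail to reject H₀.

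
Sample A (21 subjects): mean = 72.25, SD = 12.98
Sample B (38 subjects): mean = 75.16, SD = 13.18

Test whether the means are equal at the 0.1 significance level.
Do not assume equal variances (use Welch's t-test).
Welch's two-sample t-test:
H₀: μ₁ = μ₂
H₁: μ₁ ≠ μ₂
s₁²/n₁ = 12.98²/21 = 8.0229,  s₂²/n₂ = 13.18²/38 = 4.5714
SE = √(s₁²/n₁ + s₂²/n₂) = √(8.0229 + 4.5714) = 3.5488
df (Welch-Satterthwaite) = (s₁²/n₁ + s₂²/n₂)² / [(s₁²/n₁)²/(n₁-1) + (s₂²/n₂)²/(n₂-1)] ≈ 41.93
t = (x̄₁ - x̄₂) / SE = (72.25 - 75.16) / 3.5488 = -2.91 / 3.5488 = -0.820
p-value = 0.4169

Since p-value > α = 0.1, we fail to reject H₀.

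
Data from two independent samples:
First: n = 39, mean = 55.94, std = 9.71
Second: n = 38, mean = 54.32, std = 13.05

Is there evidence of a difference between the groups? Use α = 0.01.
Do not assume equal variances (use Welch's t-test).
Welch's two-sample t-test:
H₀: μ₁ = μ₂
H₁: μ₁ ≠ μ₂
s₁²/n₁ = 9.71²/39 = 2.4175,  s₂²/n₂ = 13.05²/38 = 4.4816
SE = √(s₁²/n₁ + s₂²/n₂) = √(2.4175 + 4.4816) = 2.6266
df (Welch-Satterthwaite) = (s₁²/n₁ + s₂²/n₂)² / [(s₁²/n₁)²/(n₁-1) + (s₂²/n₂)²/(n₂-1)] ≈ 68.33
t = (x̄₁ - x̄₂) / SE = (55.94 - 54.32) / 2.6266 = 1.62 / 2.6266 = 0.617
p-value = 0.5394

Since p-value > α = 0.01, we fail to reject H₀.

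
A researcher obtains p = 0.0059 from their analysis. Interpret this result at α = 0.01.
Since p = 0.0059 < α = 0.01, reject H₀.
There is sufficient evidence to reject the null hypothesis; the result is statistically significant at the 0.01 level.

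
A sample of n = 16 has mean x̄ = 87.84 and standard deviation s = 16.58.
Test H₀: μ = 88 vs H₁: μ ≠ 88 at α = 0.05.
One-sample t-test:
H₀: μ = 88
H₁: μ ≠ 88
df = n - 1 = 15
t = (x̄ - μ₀) / (s/√n) = (87.84 - 88) / (16.58/√16) = -0.039
p-value = 0.9697

Since p-value > α = 0.05, we fail to reject H₀.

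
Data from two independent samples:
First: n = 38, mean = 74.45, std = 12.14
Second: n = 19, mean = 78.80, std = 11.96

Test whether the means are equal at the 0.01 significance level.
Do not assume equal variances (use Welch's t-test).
Welch's two-sample t-test:
H₀: μ₁ = μ₂
H₁: μ₁ ≠ μ₂
s₁²/n₁ = 12.14²/38 = 3.8784,  s₂²/n₂ = 11.96²/19 = 7.5285
SE = √(s₁²/n₁ + s₂²/n₂) = √(3.8784 + 7.5285) = 3.3774
df (Welch-Satterthwaite) = (s₁²/n₁ + s₂²/n₂)² / [(s₁²/n₁)²/(n₁-1) + (s₂²/n₂)²/(n₂-1)] ≈ 36.60
t = (x̄₁ - x̄₂) / SE = (74.45 - 78.80) / 3.3774 = -4.35 / 3.3774 = -1.288
p-value = 0.2058

Since p-value > α = 0.01, we fail to reject H₀.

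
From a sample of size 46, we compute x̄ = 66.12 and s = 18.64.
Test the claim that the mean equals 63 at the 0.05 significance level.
One-sample t-test:
H₀: μ = 63
H₁: μ ≠ 63
df = n - 1 = 45
t = (x̄ - μ₀) / (s/√n) = (66.12 - 63) / (18.64/√46) = 1.135
p-value = 0.2623

Since p-value > α = 0.05, we fail to reject H₀.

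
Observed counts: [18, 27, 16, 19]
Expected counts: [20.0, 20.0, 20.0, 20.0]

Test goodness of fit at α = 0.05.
Chi-square goodness of fit test:
H₀: observed counts match expected distribution
H₁: observed counts differ from expected distribution
df = k - 1 = 3
χ² = Σ(O - E)²/E
   = (18 - 20.0)²/20.0 + (27 - 20.0)²/20.0 + (16 - 20.0)²/20.0 + (19 - 20.0)²/20.0
   = 0.200 + 2.450 + 0.800 + 0.050
   = 3.50
p-value = 0.3208

Since p-value > α = 0.05, we fail to reject H₀.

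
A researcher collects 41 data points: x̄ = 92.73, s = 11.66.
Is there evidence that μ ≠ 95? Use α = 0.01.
One-sample t-test:
H₀: μ = 95
H₁: μ ≠ 95
df = n - 1 = 40
t = (x̄ - μ₀) / (s/√n) = (92.73 - 95) / (11.66/√41) = -1.247
p-value = 0.2198

Since p-value > α = 0.01, we fail to reject H₀.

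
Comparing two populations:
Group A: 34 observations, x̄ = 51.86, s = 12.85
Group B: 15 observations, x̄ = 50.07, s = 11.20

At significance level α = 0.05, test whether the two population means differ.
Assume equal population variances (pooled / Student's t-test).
Student's two-sample t-test (equal variances):
H₀: μ₁ = μ₂
H₁: μ₁ ≠ μ₂
df = n₁ + n₂ - 2 = 47
Pooled variance s_p² = [(n₁-1)s₁² + (n₂-1)s₂²] / (n₁ + n₂ - 2) = [(33)(12.85²) + (14)(11.20²)] / 47 = 153.3022
SE = √(s_p²(1/n₁ + 1/n₂)) = √(153.3022 × (1/34 + 1/15)) = 3.8378
t = (x̄₁ - x̄₂) / SE = (51.86 - 50.07) / 3.8378 = 1.79 / 3.8378 = 0.466
p-value = 0.6431

Since p-value > α = 0.05, we fail to reject H₀.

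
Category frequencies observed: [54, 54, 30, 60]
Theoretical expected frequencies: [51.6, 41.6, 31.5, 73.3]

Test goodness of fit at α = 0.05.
Chi-square goodness of fit test:
H₀: observed counts match expected distribution
H₁: observed counts differ from expected distribution
df = k - 1 = 3
χ² = Σ(O - E)²/E
   = (54 - 51.6)²/51.6 + (54 - 41.6)²/41.6 + (30 - 31.5)²/31.5 + (60 - 73.3)²/73.3
   = 0.112 + 3.696 + 0.071 + 2.413
   = 6.29
p-value = 0.0982

Since p-value > α = 0.05, we fail to reject H₀.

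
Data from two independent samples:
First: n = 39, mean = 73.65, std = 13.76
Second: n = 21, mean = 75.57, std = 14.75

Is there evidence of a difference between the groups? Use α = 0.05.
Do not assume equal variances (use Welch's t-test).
Welch's two-sample t-test:
H₀: μ₁ = μ₂
H₁: μ₁ ≠ μ₂
s₁²/n₁ = 13.76²/39 = 4.8548,  s₂²/n₂ = 14.75²/21 = 10.3601
SE = √(s₁²/n₁ + s₂²/n₂) = √(4.8548 + 10.3601) = 3.9006
df (Welch-Satterthwaite) = (s₁²/n₁ + s₂²/n₂)² / [(s₁²/n₁)²/(n₁-1) + (s₂²/n₂)²/(n₂-1)] ≈ 38.67
t = (x̄₁ - x̄₂) / SE = (73.65 - 75.57) / 3.9006 = -1.92 / 3.9006 = -0.492
p-value = 0.6253

Since p-value > α = 0.05, we fail to reject H₀.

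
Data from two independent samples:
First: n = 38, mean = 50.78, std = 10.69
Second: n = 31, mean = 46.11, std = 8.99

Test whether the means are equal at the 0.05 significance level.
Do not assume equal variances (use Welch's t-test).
Welch's two-sample t-test:
H₀: μ₁ = μ₂
H₁: μ₁ ≠ μ₂
s₁²/n₁ = 10.69²/38 = 3.0073,  s₂²/n₂ = 8.99²/31 = 2.6071
SE = √(s₁²/n₁ + s₂²/n₂) = √(3.0073 + 2.6071) = 2.3695
df (Welch-Satterthwaite) = (s₁²/n₁ + s₂²/n₂)² / [(s₁²/n₁)²/(n₁-1) + (s₂²/n₂)²/(n₂-1)] ≈ 66.93
t = (x̄₁ - x̄₂) / SE = (50.78 - 46.11) / 2.3695 = 4.67 / 2.3695 = 1.971
p-value = 0.0529

Since p-value > α = 0.05, we fail to reject H₀.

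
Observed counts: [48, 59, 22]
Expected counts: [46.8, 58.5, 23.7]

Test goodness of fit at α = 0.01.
Chi-square goodness of fit test:
H₀: observed counts match expected distribution
H₁: observed counts differ from expected distribution
df = k - 1 = 2
χ² = Σ(O - E)²/E
   = (48 - 46.8)²/46.8 + (59 - 58.5)²/58.5 + (22 - 23.7)²/23.7
   = 0.031 + 0.004 + 0.122
   = 0.16
p-value = 0.9245

Since p-value > α = 0.01, we fail to reject H₀.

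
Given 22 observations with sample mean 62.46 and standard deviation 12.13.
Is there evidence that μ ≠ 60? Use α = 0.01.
One-sample t-test:
H₀: μ = 60
H₁: μ ≠ 60
df = n - 1 = 21
t = (x̄ - μ₀) / (s/√n) = (62.46 - 60) / (12.13/√22) = 0.951
p-value = 0.3523

Since p-value > α = 0.01, we fail to reject H₀.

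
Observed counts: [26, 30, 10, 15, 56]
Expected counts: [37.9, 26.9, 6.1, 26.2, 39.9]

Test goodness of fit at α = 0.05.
Chi-square goodness of fit test:
H₀: observed counts match expected distribution
H₁: observed counts differ from expected distribution
df = k - 1 = 4
χ² = Σ(O - E)²/E
   = (26 - 37.9)²/37.9 + (30 - 26.9)²/26.9 + (10 - 6.1)²/6.1 + (15 - 26.2)²/26.2 + (56 - 39.9)²/39.9
   = 3.736 + 0.357 + 2.493 + 4.788 + 6.496
   = 17.87
p-value = 0.0013

Since p-value < α = 0.05, we reject H₀.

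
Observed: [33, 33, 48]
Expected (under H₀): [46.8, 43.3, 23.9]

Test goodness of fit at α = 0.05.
Chi-square goodness of fit test:
H₀: observed counts match expected distribution
H₁: observed counts differ from expected distribution
df = k - 1 = 2
χ² = Σ(O - E)²/E
   = (33 - 46.8)²/46.8 + (33 - 43.3)²/43.3 + (48 - 23.9)²/23.9
   = 4.069 + 2.450 + 24.302
   = 30.82
p-value < 0.0001

Since p-value < α = 0.05, we reject H₀.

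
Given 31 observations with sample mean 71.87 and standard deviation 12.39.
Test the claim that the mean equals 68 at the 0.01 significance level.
One-sample t-test:
H₀: μ = 68
H₁: μ ≠ 68
df = n - 1 = 30
t = (x̄ - μ₀) / (s/√n) = (71.87 - 68) / (12.39/√31) = 1.739
p-value = 0.0923

Since p-value > α = 0.01, we fail to reject H₀.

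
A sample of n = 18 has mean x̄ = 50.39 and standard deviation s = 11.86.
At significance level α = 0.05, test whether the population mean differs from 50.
One-sample t-test:
H₀: μ = 50
H₁: μ ≠ 50
df = n - 1 = 17
t = (x̄ - μ₀) / (s/√n) = (50.39 - 50) / (11.86/√18) = 0.140
p-value = 0.8907

Since p-value > α = 0.05, we fail to reject H₀.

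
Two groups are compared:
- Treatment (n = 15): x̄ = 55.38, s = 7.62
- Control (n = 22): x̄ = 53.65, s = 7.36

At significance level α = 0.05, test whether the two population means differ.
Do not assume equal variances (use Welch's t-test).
Welch's two-sample t-test:
H₀: μ₁ = μ₂
H₁: μ₁ ≠ μ₂
s₁²/n₁ = 7.62²/15 = 3.8710,  s₂²/n₂ = 7.36²/22 = 2.4623
SE = √(s₁²/n₁ + s₂²/n₂) = √(3.8710 + 2.4623) = 2.5166
df (Welch-Satterthwaite) = (s₁²/n₁ + s₂²/n₂)² / [(s₁²/n₁)²/(n₁-1) + (s₂²/n₂)²/(n₂-1)] ≈ 29.51
t = (x̄₁ - x̄₂) / SE = (55.38 - 53.65) / 2.5166 = 1.73 / 2.5166 = 0.687
p-value = 0.4972

Since p-value > α = 0.05, we fail to reject H₀.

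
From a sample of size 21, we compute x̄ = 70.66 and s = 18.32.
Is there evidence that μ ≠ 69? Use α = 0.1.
One-sample t-test:
H₀: μ = 69
H₁: μ ≠ 69
df = n - 1 = 20
t = (x̄ - μ₀) / (s/√n) = (70.66 - 69) / (18.32/√21) = 0.415
p-value = 0.6824

Since p-value > α = 0.1, we fail to reject H₀.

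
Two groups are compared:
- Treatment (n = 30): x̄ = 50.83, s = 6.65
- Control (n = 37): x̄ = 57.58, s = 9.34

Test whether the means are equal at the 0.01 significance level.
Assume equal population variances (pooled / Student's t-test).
Student's two-sample t-test (equal variances):
H₀: μ₁ = μ₂
H₁: μ₁ ≠ μ₂
df = n₁ + n₂ - 2 = 65
Pooled variance s_p² = [(n₁-1)s₁² + (n₂-1)s₂²] / (n₁ + n₂ - 2) = [(29)(6.65²) + (36)(9.34²)] / 65 = 68.0451
SE = √(s_p²(1/n₁ + 1/n₂)) = √(68.0451 × (1/30 + 1/37)) = 2.0266
t = (x̄₁ - x̄₂) / SE = (50.83 - 57.58) / 2.0266 = -6.75 / 2.0266 = -3.331
p-value = 0.0014

Since p-value < α = 0.01, we reject H₀.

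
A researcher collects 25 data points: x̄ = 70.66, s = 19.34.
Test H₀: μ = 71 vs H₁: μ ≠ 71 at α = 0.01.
One-sample t-test:
H₀: μ = 71
H₁: μ ≠ 71
df = n - 1 = 24
t = (x̄ - μ₀) / (s/√n) = (70.66 - 71) / (19.34/√25) = -0.088
p-value = 0.9307

Since p-value > α = 0.01, we fail to reject H₀.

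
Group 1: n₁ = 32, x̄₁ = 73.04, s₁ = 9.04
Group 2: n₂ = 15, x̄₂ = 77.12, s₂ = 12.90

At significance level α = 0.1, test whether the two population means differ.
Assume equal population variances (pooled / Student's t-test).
Student's two-sample t-test (equal variances):
H₀: μ₁ = μ₂
H₁: μ₁ ≠ μ₂
df = n₁ + n₂ - 2 = 45
Pooled variance s_p² = [(n₁-1)s₁² + (n₂-1)s₂²] / (n₁ + n₂ - 2) = [(31)(9.04²) + (14)(12.90²)] / 45 = 108.0691
SE = √(s_p²(1/n₁ + 1/n₂)) = √(108.0691 × (1/32 + 1/15)) = 3.2530
t = (x̄₁ - x̄₂) / SE = (73.04 - 77.12) / 3.2530 = -4.08 / 3.2530 = -1.254
p-value = 0.2162

Since p-value > α = 0.1, we fail to reject H₀.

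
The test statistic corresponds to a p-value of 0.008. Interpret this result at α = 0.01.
Since p = 0.008 < α = 0.01, reject H₀.
There is sufficient evidence to reject the null hypothesis; the result is statistically significant at the 0.01 level.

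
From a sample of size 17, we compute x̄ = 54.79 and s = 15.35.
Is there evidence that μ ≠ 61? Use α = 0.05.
One-sample t-test:
H₀: μ = 61
H₁: μ ≠ 61
df = n - 1 = 16
t = (x̄ - μ₀) / (s/√n) = (54.79 - 61) / (15.35/√17) = -1.668
p-value = 0.1148

Since p-value > α = 0.05, we fail to reject H₀.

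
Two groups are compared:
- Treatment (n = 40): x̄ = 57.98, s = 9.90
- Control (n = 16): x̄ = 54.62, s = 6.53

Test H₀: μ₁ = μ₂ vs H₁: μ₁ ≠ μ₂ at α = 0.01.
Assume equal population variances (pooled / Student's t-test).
Student's two-sample t-test (equal variances):
H₀: μ₁ = μ₂
H₁: μ₁ ≠ μ₂
df = n₁ + n₂ - 2 = 54
Pooled variance s_p² = [(n₁-1)s₁² + (n₂-1)s₂²] / (n₁ + n₂ - 2) = [(39)(9.90²) + (15)(6.53²)] / 54 = 82.6297
SE = √(s_p²(1/n₁ + 1/n₂)) = √(82.6297 × (1/40 + 1/16)) = 2.6889
t = (x̄₁ - x̄₂) / SE = (57.98 - 54.62) / 2.6889 = 3.36 / 2.6889 = 1.250
p-value = 0.2168

Since p-value > α = 0.01, we fail to reject H₀.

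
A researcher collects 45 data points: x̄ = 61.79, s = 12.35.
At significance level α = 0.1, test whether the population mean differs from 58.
One-sample t-test:
H₀: μ = 58
H₁: μ ≠ 58
df = n - 1 = 44
t = (x̄ - μ₀) / (s/√n) = (61.79 - 58) / (12.35/√45) = 2.059
p-value = 0.0455

Since p-value < α = 0.1, we reject H₀.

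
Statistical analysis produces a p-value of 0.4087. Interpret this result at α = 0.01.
Since p = 0.4087 > α = 0.01, fail to reject H₀.
There is insufficient evidence to reject the null hypothesis; the result is not statistically significant at the 0.01 level.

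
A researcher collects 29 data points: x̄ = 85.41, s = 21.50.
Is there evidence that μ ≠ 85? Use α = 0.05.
One-sample t-test:
H₀: μ = 85
H₁: μ ≠ 85
df = n - 1 = 28
t = (x̄ - μ₀) / (s/√n) = (85.41 - 85) / (21.50/√29) = 0.103
p-value = 0.9189

Since p-value > α = 0.05, we fail to reject H₀.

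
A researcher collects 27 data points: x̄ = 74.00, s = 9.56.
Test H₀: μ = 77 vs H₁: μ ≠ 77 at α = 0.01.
One-sample t-test:
H₀: μ = 77
H₁: μ ≠ 77
df = n - 1 = 26
t = (x̄ - μ₀) / (s/√n) = (74.00 - 77) / (9.56/√27) = -1.631
p-value = 0.1150

Since p-value > α = 0.01, we fail to reject H₀.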